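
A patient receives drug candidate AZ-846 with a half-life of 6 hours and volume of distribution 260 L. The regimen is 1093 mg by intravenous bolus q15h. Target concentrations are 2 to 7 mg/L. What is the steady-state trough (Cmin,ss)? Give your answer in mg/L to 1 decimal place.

Over one 15-h interval, 15/6 ≈ 2.5 half-lives elapse, leaving f ≈ 0.1768 of each dose.
Accumulation ratio R = 1/(1 − f) ≈ 1/0.8232 ≈ 1.2148.
Each bolus raises the concentration by D/Vd = 1093/260 ≈ 4.204 mg/L.
Steady-state peak Cmax,ss = C₀·R ≈ 4.204 × 1.2148 ≈ 5.107 mg/L.
One interval later, Cmin,ss = Cmax,ss·e^(−kτ) ≈ 5.107 × 0.1768 ≈ 0.903 mg/L.
Trough 0.9 mg/L vs MEC 2 mg/L: subtherapeutic.

0.9 mg/L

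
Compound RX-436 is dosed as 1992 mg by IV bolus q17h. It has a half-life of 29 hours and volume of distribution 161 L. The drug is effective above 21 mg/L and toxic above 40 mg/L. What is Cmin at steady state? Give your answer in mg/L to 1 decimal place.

24.7 mg/L

Over one 17-h interval, 17/29 ≈ 0.58621 half-lives elapse, leaving f ≈ 0.6661 of each dose.
Accumulation ratio R = 1/(1 − f) ≈ 1/0.3339 ≈ 2.9949.
Each bolus raises the concentration by D/Vd = 1992/161 ≈ 12.373 mg/L.
Cmax,ss = C₀/(1 − f) ≈ 12.373/0.3339 ≈ 37.056 mg/L.
Steady-state trough Cmin,ss = Cmax,ss·f ≈ 37.056 × 0.6661 ≈ 24.683 mg/L.
Trough 24.7 mg/L vs MEC 21 mg/L: adequate.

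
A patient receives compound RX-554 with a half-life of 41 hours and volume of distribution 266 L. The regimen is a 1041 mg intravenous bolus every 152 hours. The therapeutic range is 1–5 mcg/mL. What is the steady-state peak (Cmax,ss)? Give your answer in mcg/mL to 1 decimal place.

k = ln2/t½ = ln2/41 ≈ 0.016906 h⁻¹; fraction remaining f = e^(−kτ) = e^(−0.016906×152) ≈ 0.0766.
Accumulation ratio R = 1/(1 − f) ≈ 1/0.9234 ≈ 1.0830.
Single-dose peak C₀ = D/Vd = 1041/266 ≈ 3.914 mcg/mL.
Steady-state peak Cmax,ss = C₀·R ≈ 3.914 × 1.0830 ≈ 4.239 mcg/mL.
Peak 4.2 mcg/mL vs MTC 5 mcg/mL: below toxic threshold.

4.2 mcg/mL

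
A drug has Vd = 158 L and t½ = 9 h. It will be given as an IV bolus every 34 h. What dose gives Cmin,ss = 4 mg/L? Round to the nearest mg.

τ/t½ = 34/9 ≈ 3.7778, so f = (1/2)^(34/9) ≈ 0.072908.
Cmin,ss = (D/Vd)·f/(1−f), so D = Cmin,ss·Vd·(1−f)/f.
D = 4 × 158 × (1−f)/f ≈ 4 × 158 × 12.71592 ≈ 8036.46 mg.

8036 mg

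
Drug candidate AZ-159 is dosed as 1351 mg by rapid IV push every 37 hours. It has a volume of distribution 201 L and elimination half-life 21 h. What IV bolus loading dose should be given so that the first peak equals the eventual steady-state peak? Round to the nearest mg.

f = (1/2)^(37/21) ≈ 0.294859; accumulation ratio R = 1/(1−f) ≈ 1.41816.
Loading dose to hit Cmax,ss on first dose: D_load = D_maint·R ≈ 1351 × 1.41816 ≈ 1915.93 mg.

1916 mg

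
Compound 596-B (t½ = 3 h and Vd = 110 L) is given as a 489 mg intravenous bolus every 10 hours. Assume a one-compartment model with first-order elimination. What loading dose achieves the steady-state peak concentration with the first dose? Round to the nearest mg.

543 mg

f = (1/2)^(10/3) ≈ 0.099213; accumulation ratio R = 1/(1−f) ≈ 1.11014.
Loading dose to hit Cmax,ss on first dose: D_load = D_maint·R ≈ 489 × 1.11014 ≈ 542.86 mg.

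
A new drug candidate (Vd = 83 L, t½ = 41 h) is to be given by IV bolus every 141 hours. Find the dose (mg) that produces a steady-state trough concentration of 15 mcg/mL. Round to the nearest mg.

τ/t½ = 141/41 ≈ 3.439, so f = (1/2)^(141/41) ≈ 0.092204.
Cmin,ss = (D/Vd)·f/(1−f), so D = Cmin,ss·Vd·(1−f)/f.
D = 15 × 83 × (1−f)/f ≈ 15 × 83 × 9.84552 ≈ 12257.67 mg.

12258 mg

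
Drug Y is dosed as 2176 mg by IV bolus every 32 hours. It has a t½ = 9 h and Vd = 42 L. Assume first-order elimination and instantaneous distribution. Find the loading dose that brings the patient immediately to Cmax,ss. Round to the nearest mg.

f = (1/2)^(32/9) ≈ 0.085049; accumulation ratio R = 1/(1−f) ≈ 1.09295.
Loading dose to hit Cmax,ss on first dose: D_load = D_maint·R ≈ 2176 × 1.09295 ≈ 2378.26 mg.

2378 mg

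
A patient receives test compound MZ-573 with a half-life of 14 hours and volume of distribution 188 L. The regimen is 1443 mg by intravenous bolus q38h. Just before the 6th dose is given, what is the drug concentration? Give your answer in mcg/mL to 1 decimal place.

f = (1/2)^(τ/t½) = (1/2)^(38/14) ≈ 0.1524.
C₀ = D/Vd = 1443/188 ≈ 7.676 mcg/mL.
Before the 6th dose, 5 doses have been given. Superposition: Cmin = C₀·(f + f² + … + f^5).
≈ 7.676 × (0.1524 + 0.0232 + 0.0035 + 0.0005 + 0.0001) ≈ 7.676 × 0.1797 ≈ 1.379 mcg/mL.

1.4 mcg/mL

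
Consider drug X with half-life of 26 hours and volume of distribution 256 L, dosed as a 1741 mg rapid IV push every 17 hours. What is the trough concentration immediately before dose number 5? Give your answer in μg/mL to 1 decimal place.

9.9 μg/mL

f = (1/2)^(τ/t½) = (1/2)^(17/26) ≈ 0.6356.
C₀ = D/Vd = 1741/256 ≈ 6.801 μg/mL.
Before the 5th dose, 4 doses have been given. Superposition: Cmin = C₀·(f + f² + … + f^4).
≈ 6.801 × (0.6356 + 0.4040 + 0.2568 + 0.1632) ≈ 6.801 × 1.4596 ≈ 9.927 μg/mL.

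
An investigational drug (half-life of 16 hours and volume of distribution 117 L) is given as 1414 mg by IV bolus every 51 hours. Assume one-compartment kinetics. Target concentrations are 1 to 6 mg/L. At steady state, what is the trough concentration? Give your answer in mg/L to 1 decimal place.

τ/t½ = 51/16 ≈ 3.1875, so fraction remaining f = (1/2)^(51/16) ≈ 0.1098.
At steady state, accumulation factor R = 1/(1 − e^(−kτ)) ≈ 1.1233.
Single-dose peak C₀ = D/Vd = 1414/117 ≈ 12.085 mg/L.
Cmax,ss = C₀/(1 − f) ≈ 12.085/0.8902 ≈ 13.576 mg/L.
One interval later, Cmin,ss = Cmax,ss·e^(−kτ) ≈ 13.576 × 0.1098 ≈ 1.491 mg/L.
Trough 1.5 mg/L vs MEC 1 mg/L: adequate.

1.5 mg/L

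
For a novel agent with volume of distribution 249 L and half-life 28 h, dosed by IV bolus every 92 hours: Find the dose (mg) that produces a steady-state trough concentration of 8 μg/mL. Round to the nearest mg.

τ/t½ = 92/28 ≈ 3.2857, so f = (1/2)^(92/28) ≈ 0.102542.
Cmin,ss = (D/Vd)·f/(1−f), so D = Cmin,ss·Vd·(1−f)/f.
D = 8 × 249 × (1−f)/f ≈ 8 × 249 × 8.75210 ≈ 17434.18 mg.

17434 mg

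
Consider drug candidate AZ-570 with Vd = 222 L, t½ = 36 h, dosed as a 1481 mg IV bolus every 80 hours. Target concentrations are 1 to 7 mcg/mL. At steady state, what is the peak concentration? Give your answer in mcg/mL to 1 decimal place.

8.5 mcg/mL

τ/t½ = 80/36 ≈ 2.2222, so fraction remaining f = (1/2)^(80/36) ≈ 0.2143.
Accumulation ratio R = 1/(1 − f) ≈ 1/0.7857 ≈ 1.2728.
Each bolus raises the concentration by D/Vd = 1481/222 ≈ 6.671 mcg/mL.
Cmax,ss = C₀/(1 − f) ≈ 6.671/0.7857 ≈ 8.491 mcg/mL.
Peak 8.5 mcg/mL vs MTC 7 mcg/mL: exceeds toxic threshold.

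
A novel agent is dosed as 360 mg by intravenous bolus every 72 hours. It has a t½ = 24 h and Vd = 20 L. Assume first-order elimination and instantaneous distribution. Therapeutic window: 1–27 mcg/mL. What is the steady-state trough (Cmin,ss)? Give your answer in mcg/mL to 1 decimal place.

The dosing interval is 3 half-lives, so f = 2^(−3) = 0.125.
At steady state, R = 1/(1 − 0.125) = 8/7.
Single-dose peak C₀ = D/Vd = 360/20 = 18 mcg/mL.
Steady-state peak Cmax,ss = C₀·R = 18 × 8/7 ≈ 20.571 mcg/mL.
Steady-state trough Cmin,ss = Cmax,ss·f ≈ 20.571 × 0.125 ≈ 2.571 mcg/mL.
Trough 2.6 mcg/mL vs MEC 1 mcg/mL: adequate.

2.6 mcg/mL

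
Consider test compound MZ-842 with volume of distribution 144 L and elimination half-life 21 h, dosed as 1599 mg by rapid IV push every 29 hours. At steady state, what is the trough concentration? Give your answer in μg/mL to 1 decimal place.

τ/t½ = 29/21 ≈ 1.381, so fraction remaining f = (1/2)^(29/21) ≈ 0.3840.
At steady state, accumulation factor R = 1/(1 − e^(−kτ)) ≈ 1.6234.
Single-dose peak C₀ = D/Vd = 1599/144 ≈ 11.104 μg/mL.
Cmax,ss = C₀/(1 − f) ≈ 11.104/0.6160 ≈ 18.026 μg/mL.
One interval later, Cmin,ss = Cmax,ss·e^(−kτ) ≈ 18.026 × 0.3840 ≈ 6.922 μg/mL.

6.9 μg/mL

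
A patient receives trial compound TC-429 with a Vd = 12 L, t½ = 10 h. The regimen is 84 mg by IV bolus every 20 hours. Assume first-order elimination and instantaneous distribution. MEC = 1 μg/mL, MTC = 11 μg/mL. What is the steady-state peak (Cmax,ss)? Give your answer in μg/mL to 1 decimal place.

τ = 20 h = 2 half-lives, so f = (1/2)^2 = 0.25.
Accumulation ratio R = 1/(1 − f) = 1/0.75 = 4/3.
Single-dose peak C₀ = D/Vd = 84/12 = 7 μg/mL.
Steady-state peak Cmax,ss = C₀·R = 7 × 4/3 ≈ 9.333 μg/mL.
Peak 9.3 μg/mL vs MTC 11 μg/mL: below toxic threshold.

9.3 μg/mL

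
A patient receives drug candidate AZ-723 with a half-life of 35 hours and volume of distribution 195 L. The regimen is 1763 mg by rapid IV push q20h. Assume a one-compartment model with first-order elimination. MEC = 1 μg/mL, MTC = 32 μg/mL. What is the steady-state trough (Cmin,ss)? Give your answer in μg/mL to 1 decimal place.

18.6 μg/mL

k = ln2/t½ = ln2/35 ≈ 0.019804 h⁻¹; fraction remaining f = e^(−kτ) = e^(−0.019804×20) ≈ 0.6730.
At steady state, accumulation factor R = 1/(1 − e^(−kτ)) ≈ 3.0581.
Each bolus raises the concentration by D/Vd = 1763/195 ≈ 9.041 μg/mL.
Cmax,ss = C₀/(1 − f) ≈ 9.041/0.3270 ≈ 27.648 μg/mL.
One interval later, Cmin,ss = Cmax,ss·e^(−kτ) ≈ 27.648 × 0.6730 ≈ 18.607 μg/mL.
Trough 18.6 μg/mL vs MEC 1 μg/mL: adequate.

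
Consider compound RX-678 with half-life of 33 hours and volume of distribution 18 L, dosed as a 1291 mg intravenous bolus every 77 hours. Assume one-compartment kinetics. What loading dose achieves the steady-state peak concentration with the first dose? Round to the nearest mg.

1611 mg

f = (1/2)^(77/33) ≈ 0.198425; accumulation ratio R = 1/(1−f) ≈ 1.24754.
Loading dose to hit Cmax,ss on first dose: D_load = D_maint·R ≈ 1291 × 1.24754 ≈ 1610.57 mg.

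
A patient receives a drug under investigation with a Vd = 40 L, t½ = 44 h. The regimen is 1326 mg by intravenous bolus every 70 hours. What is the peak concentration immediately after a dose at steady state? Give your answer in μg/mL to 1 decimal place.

49.6 μg/mL

Over one 70-h interval, 70/44 ≈ 1.5909 half-lives elapse, leaving f ≈ 0.3320 of each dose.
At steady state, accumulation factor R = 1/(1 − e^(−kτ)) ≈ 1.4970.
Each bolus raises the concentration by D/Vd = 1326/40 ≈ 33.150 μg/mL.
Cmax,ss = C₀/(1 − f) ≈ 33.150/0.6680 ≈ 49.626 μg/mL.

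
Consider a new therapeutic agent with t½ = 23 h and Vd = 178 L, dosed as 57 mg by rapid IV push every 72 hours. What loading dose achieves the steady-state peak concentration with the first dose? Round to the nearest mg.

f = (1/2)^(72/23) ≈ 0.114195; accumulation ratio R = 1/(1−f) ≈ 1.12892.
Loading dose to hit Cmax,ss on first dose: D_load = D_maint·R ≈ 57 × 1.12892 ≈ 64.35 mg.

64 mg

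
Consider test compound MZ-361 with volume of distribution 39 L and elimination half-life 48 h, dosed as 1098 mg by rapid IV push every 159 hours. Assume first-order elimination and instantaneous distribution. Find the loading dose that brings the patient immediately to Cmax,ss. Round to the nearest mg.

f = (1/2)^(159/48) ≈ 0.100656; accumulation ratio R = 1/(1−f) ≈ 1.11192.
Loading dose to hit Cmax,ss on first dose: D_load = D_maint·R ≈ 1098 × 1.11192 ≈ 1220.89 mg.

1221 mg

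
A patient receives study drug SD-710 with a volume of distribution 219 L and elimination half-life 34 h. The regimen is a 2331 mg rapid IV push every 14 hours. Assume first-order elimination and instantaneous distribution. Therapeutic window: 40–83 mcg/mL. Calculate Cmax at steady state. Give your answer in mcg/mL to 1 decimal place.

Over one 14-h interval, 14/34 ≈ 0.41176 half-lives elapse, leaving f ≈ 0.7517 of each dose.
At steady state, accumulation factor R = 1/(1 − e^(−kτ)) ≈ 4.0274.
Single-dose peak C₀ = D/Vd = 2331/219 ≈ 10.644 mcg/mL.
Steady-state peak Cmax,ss = C₀·R ≈ 10.644 × 4.0274 ≈ 42.868 mcg/mL.
Peak 42.9 mcg/mL vs MTC 83 mcg/mL: below toxic threshold.

42.9 mcg/mL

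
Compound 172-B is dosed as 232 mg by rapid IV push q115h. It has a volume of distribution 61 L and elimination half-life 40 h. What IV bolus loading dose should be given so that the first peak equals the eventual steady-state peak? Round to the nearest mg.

269 mg

f = (1/2)^(115/40) ≈ 0.136313; accumulation ratio R = 1/(1−f) ≈ 1.15783.
Loading dose to hit Cmax,ss on first dose: D_load = D_maint·R ≈ 232 × 1.15783 ≈ 268.62 mg.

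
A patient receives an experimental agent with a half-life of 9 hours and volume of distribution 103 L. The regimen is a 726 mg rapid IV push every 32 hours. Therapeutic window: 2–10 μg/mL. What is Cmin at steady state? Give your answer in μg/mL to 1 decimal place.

τ/t½ = 32/9 ≈ 3.5556, so fraction remaining f = (1/2)^(32/9) ≈ 0.0850.
Single-dose peak C₀ = D/Vd = 726/103 ≈ 7.049 μg/mL.
Steady-state trough Cmin,ss = C₀·f/(1−f) ≈ 7.049 × 0.0850/0.9150 ≈ 0.655 μg/mL.
Trough 0.7 μg/mL vs MEC 2 μg/mL: subtherapeutic.

0.7 μg/mL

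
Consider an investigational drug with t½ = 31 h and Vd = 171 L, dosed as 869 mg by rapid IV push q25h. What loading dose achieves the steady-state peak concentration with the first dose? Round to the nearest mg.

2029 mg

f = (1/2)^(25/31) ≈ 0.571786; accumulation ratio R = 1/(1−f) ≈ 2.33528.
Loading dose to hit Cmax,ss on first dose: D_load = D_maint·R ≈ 869 × 2.33528 ≈ 2029.36 mg.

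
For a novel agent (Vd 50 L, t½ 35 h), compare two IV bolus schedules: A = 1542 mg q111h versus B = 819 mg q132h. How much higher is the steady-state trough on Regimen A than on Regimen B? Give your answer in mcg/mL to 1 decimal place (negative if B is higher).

Regimen A: f = (1/2)^(111/35) ≈ 0.1110; Cmin,ss = (1542/50)·f/(1−f) ≈ 3.851 mcg/mL.
Regimen B: f = (1/2)^(132/35) ≈ 0.0732; Cmin,ss = (819/50)·f/(1−f) ≈ 1.294 mcg/mL.
Difference ≈ 3.851 − 1.294 ≈ 2.557 mcg/mL.

2.6 mcg/mL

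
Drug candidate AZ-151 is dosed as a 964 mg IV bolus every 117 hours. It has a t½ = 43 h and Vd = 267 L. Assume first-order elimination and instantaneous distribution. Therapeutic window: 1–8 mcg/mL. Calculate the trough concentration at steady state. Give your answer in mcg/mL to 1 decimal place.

0.6 mcg/mL

Over one 117-h interval, 117/43 ≈ 2.7209 half-lives elapse, leaving f ≈ 0.1517 of each dose.
Accumulation ratio R = 1/(1 − f) ≈ 1/0.8483 ≈ 1.1788.
Single-dose peak C₀ = D/Vd = 964/267 ≈ 3.610 mcg/mL.
Cmax,ss = C₀/(1 − f) ≈ 3.610/0.8483 ≈ 4.256 mcg/mL.
Steady-state trough Cmin,ss = Cmax,ss·f ≈ 4.256 × 0.1517 ≈ 0.646 mcg/mL.
Trough 0.6 mcg/mL vs MEC 1 mcg/mL: subtherapeutic.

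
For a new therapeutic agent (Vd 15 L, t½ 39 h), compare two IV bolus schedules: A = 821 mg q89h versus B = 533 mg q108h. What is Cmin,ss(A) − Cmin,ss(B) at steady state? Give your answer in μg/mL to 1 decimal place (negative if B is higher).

8.1 μg/mL

Regimen A: f = (1/2)^(89/39) ≈ 0.2056; Cmin,ss = (821/15)·f/(1−f) ≈ 14.166 μg/mL.
Regimen B: f = (1/2)^(108/39) ≈ 0.1467; Cmin,ss = (533/15)·f/(1−f) ≈ 6.109 μg/mL.
Difference ≈ 14.166 − 6.109 ≈ 8.057 μg/mL.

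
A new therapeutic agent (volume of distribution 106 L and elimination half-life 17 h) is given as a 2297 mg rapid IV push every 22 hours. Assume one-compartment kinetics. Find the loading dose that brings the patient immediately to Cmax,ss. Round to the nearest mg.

3879 mg

f = (1/2)^(22/17) ≈ 0.407785; accumulation ratio R = 1/(1−f) ≈ 1.68858.
Loading dose to hit Cmax,ss on first dose: D_load = D_maint·R ≈ 2297 × 1.68858 ≈ 3878.67 mg.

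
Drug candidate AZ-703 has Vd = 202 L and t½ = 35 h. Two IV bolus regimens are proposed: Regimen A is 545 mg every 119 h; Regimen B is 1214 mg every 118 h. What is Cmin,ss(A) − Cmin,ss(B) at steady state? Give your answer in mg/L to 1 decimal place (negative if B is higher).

-0.4 mg/L

Regimen A: f = (1/2)^(119/35) ≈ 0.0947; Cmin,ss = (545/202)·f/(1−f) ≈ 0.282 mg/L.
Regimen B: f = (1/2)^(118/35) ≈ 0.0966; Cmin,ss = (1214/202)·f/(1−f) ≈ 0.643 mg/L.
Difference ≈ 0.282 − 0.643 ≈ -0.361 mg/L.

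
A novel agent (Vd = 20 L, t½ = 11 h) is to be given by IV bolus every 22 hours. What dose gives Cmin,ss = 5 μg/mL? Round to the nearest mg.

τ/t½ = 22/11 ≈ 2, so f = (1/2)^(22/11) ≈ 0.250000.
Cmin,ss = (D/Vd)·f/(1−f), so D = Cmin,ss·Vd·(1−f)/f.
D = 5 × 20 × (1−f)/f ≈ 5 × 20 × 3.00000 ≈ 300.00 mg.

300 mg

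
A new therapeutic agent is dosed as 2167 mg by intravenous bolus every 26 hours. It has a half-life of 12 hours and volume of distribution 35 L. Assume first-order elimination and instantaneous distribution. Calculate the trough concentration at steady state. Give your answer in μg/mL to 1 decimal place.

17.7 μg/mL

τ/t½ = 26/12 ≈ 2.1667, so fraction remaining f = (1/2)^(26/12) ≈ 0.2227.
Single-dose peak C₀ = D/Vd = 2167/35 ≈ 61.914 μg/mL.
Steady-state trough Cmin,ss = C₀·f/(1−f) ≈ 61.914 × 0.2227/0.7773 ≈ 17.739 μg/mL.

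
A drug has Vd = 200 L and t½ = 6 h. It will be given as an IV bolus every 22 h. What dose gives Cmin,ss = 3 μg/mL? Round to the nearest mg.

τ/t½ = 22/6 ≈ 3.6667, so f = (1/2)^(22/6) ≈ 0.078745.
Cmin,ss = (D/Vd)·f/(1−f), so D = Cmin,ss·Vd·(1−f)/f.
D = 3 × 200 × (1−f)/f ≈ 3 × 200 × 11.69922 ≈ 7019.53 mg.

7020 mg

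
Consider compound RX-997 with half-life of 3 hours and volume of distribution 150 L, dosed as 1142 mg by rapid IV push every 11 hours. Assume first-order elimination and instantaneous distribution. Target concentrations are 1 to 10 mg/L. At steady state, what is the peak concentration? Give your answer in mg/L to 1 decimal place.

8.3 mg/L

k = ln2/t½ = ln2/3 ≈ 0.231049 h⁻¹; fraction remaining f = e^(−kτ) = e^(−0.231049×11) ≈ 0.0787.
At steady state, accumulation factor R = 1/(1 − e^(−kτ)) ≈ 1.0854.
Single-dose peak C₀ = D/Vd = 1142/150 ≈ 7.613 mg/L.
Steady-state peak Cmax,ss = C₀·R ≈ 7.613 × 1.0854 ≈ 8.263 mg/L.
Peak 8.3 mg/L vs MTC 10 mg/L: below toxic threshold.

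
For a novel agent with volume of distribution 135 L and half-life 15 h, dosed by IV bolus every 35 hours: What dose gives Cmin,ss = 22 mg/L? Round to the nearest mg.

11998 mg

τ/t½ = 35/15 ≈ 2.3333, so f = (1/2)^(35/15) ≈ 0.198425.
Cmin,ss = (D/Vd)·f/(1−f), so D = Cmin,ss·Vd·(1−f)/f.
D = 22 × 135 × (1−f)/f ≈ 22 × 135 × 4.03969 ≈ 11997.88 mg.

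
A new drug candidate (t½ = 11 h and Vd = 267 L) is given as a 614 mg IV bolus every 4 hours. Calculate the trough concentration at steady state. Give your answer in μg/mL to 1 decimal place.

8.0 μg/mL

τ/t½ = 4/11 ≈ 0.36364, so fraction remaining f = (1/2)^(4/11) ≈ 0.7772.
Accumulation ratio R = 1/(1 − f) ≈ 1/0.2228 ≈ 4.4883.
Single-dose peak C₀ = D/Vd = 614/267 ≈ 2.300 μg/mL.
Cmax,ss = C₀/(1 − f) ≈ 2.300/0.2228 ≈ 10.323 μg/mL.
One interval later, Cmin,ss = Cmax,ss·e^(−kτ) ≈ 10.323 × 0.7772 ≈ 8.023 μg/mL.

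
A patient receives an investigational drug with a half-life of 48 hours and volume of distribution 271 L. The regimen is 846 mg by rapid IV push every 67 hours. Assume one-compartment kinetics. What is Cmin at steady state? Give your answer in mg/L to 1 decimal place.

τ/t½ = 67/48 ≈ 1.3958, so fraction remaining f = (1/2)^(67/48) ≈ 0.3800.
At steady state, accumulation factor R = 1/(1 − e^(−kτ)) ≈ 1.6129.
Single-dose peak C₀ = D/Vd = 846/271 ≈ 3.122 mg/L.
Steady-state peak Cmax,ss = C₀·R ≈ 3.122 × 1.6129 ≈ 5.035 mg/L.
Steady-state trough Cmin,ss = Cmax,ss·f ≈ 5.035 × 0.3800 ≈ 1.913 mg/L.

1.9 mg/L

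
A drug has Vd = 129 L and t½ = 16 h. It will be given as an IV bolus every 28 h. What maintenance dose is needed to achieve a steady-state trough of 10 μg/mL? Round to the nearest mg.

3049 mg

τ/t½ = 28/16 ≈ 1.75, so f = (1/2)^(28/16) ≈ 0.297302.
Cmin,ss = (D/Vd)·f/(1−f), so D = Cmin,ss·Vd·(1−f)/f.
D = 10 × 129 × (1−f)/f ≈ 10 × 129 × 2.36358 ≈ 3049.02 mg.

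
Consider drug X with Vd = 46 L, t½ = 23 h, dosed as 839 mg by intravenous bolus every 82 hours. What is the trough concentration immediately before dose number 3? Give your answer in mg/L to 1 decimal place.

1.7 mg/L

f = (1/2)^(τ/t½) = (1/2)^(82/23) ≈ 0.0845.
C₀ = D/Vd = 839/46 ≈ 18.239 mg/L.
Before the 3rd dose, 2 doses have been given. Superposition: Cmin = C₀·(f + f²).
≈ 18.239 × (0.0845 + 0.0071) ≈ 18.239 × 0.0916 ≈ 1.671 mg/L.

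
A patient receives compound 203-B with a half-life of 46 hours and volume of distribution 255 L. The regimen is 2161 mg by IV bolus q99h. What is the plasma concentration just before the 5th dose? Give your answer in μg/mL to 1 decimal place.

2.5 μg/mL

f = (1/2)^(τ/t½) = (1/2)^(99/46) ≈ 0.2250.
C₀ = D/Vd = 2161/255 ≈ 8.475 μg/mL.
Before the 5th dose, 4 doses have been given. Superposition: Cmin = C₀·(f + f² + … + f^4).
≈ 8.475 × (0.2250 + 0.0506 + 0.0114 + 0.0026) ≈ 8.475 × 0.2896 ≈ 2.454 μg/mL.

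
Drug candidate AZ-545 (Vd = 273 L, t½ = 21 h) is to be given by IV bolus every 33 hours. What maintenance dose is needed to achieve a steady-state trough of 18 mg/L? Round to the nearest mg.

τ/t½ = 33/21 ≈ 1.5714, so f = (1/2)^(33/21) ≈ 0.336475.
Cmin,ss = (D/Vd)·f/(1−f), so D = Cmin,ss·Vd·(1−f)/f.
D = 18 × 273 × (1−f)/f ≈ 18 × 273 × 1.97199 ≈ 9690.36 mg.

9690 mg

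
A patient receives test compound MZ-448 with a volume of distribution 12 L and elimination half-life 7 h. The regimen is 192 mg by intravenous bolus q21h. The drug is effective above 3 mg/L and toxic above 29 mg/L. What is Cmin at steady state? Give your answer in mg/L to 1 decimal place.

τ = 21 h = 3 half-lives, so f = (1/2)^3 = 0.125.
At steady state, R = 1/(1 − 0.125) = 8/7.
Single-dose peak C₀ = D/Vd = 192/12 = 16 mg/L.
Steady-state peak Cmax,ss = C₀·R = 16 × 8/7 ≈ 18.286 mg/L.
Steady-state trough Cmin,ss = Cmax,ss·f ≈ 18.286 × 0.125 ≈ 2.286 mg/L.
Trough 2.3 mg/L vs MEC 3 mg/L: subtherapeutic.

2.3 mg/L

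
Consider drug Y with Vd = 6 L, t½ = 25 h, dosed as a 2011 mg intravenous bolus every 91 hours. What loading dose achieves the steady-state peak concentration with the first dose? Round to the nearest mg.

2186 mg

f = (1/2)^(91/25) ≈ 0.080214; accumulation ratio R = 1/(1−f) ≈ 1.08721.
Loading dose to hit Cmax,ss on first dose: D_load = D_maint·R ≈ 2011 × 1.08721 ≈ 2186.38 mg.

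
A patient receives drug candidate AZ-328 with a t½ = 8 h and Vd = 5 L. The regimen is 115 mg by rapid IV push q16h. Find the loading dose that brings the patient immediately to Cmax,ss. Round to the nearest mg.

153 mg

f = (1/2)^(16/8) ≈ 0.250000; accumulation ratio R = 1/(1−f) ≈ 1.33333.
Loading dose to hit Cmax,ss on first dose: D_load = D_maint·R ≈ 115 × 1.33333 ≈ 153.33 mg.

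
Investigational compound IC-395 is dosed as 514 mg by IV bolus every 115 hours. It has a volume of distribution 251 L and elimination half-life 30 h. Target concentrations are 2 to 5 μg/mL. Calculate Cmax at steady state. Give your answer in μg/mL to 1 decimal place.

2.2 μg/mL

k = ln2/t½ = ln2/30 ≈ 0.023105 h⁻¹; fraction remaining f = e^(−kτ) = e^(−0.023105×115) ≈ 0.0702.
At steady state, accumulation factor R = 1/(1 − e^(−kτ)) ≈ 1.0755.
Each bolus raises the concentration by D/Vd = 514/251 ≈ 2.048 μg/mL.
Steady-state peak Cmax,ss = C₀·R ≈ 2.048 × 1.0755 ≈ 2.203 μg/mL.
Peak 2.2 μg/mL vs MTC 5 μg/mL: below toxic threshold.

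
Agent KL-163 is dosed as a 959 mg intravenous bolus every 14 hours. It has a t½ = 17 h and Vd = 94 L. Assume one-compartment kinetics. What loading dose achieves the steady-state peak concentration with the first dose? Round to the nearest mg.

f = (1/2)^(14/17) ≈ 0.565058; accumulation ratio R = 1/(1−f) ≈ 2.29916.
Loading dose to hit Cmax,ss on first dose: D_load = D_maint·R ≈ 959 × 2.29916 ≈ 2204.89 mg.

2205 mg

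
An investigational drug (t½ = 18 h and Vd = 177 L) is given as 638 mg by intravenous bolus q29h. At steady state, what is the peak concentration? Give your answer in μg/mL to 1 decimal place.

Over one 29-h interval, 29/18 ≈ 1.6111 half-lives elapse, leaving f ≈ 0.3273 of each dose.
At steady state, accumulation factor R = 1/(1 − e^(−kτ)) ≈ 1.4865.
Single-dose peak C₀ = D/Vd = 638/177 ≈ 3.605 μg/mL.
Steady-state peak Cmax,ss = C₀·R ≈ 3.605 × 1.4865 ≈ 5.359 μg/mL.

5.4 μg/mL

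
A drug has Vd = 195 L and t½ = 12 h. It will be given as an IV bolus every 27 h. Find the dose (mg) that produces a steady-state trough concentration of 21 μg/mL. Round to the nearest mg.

15384 mg

τ/t½ = 27/12 ≈ 2.25, so f = (1/2)^(27/12) ≈ 0.210224.
Cmin,ss = (D/Vd)·f/(1−f), so D = Cmin,ss·Vd·(1−f)/f.
D = 21 × 195 × (1−f)/f ≈ 21 × 195 × 3.75683 ≈ 15384.22 mg.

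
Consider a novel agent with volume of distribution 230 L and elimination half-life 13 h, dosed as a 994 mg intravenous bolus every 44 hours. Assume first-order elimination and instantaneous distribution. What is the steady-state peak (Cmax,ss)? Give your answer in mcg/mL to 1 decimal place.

Over one 44-h interval, 44/13 ≈ 3.3846 half-lives elapse, leaving f ≈ 0.0957 of each dose.
Accumulation ratio R = 1/(1 − f) ≈ 1/0.9043 ≈ 1.1058.
Single-dose peak C₀ = D/Vd = 994/230 ≈ 4.322 mcg/mL.
Steady-state peak Cmax,ss = C₀·R ≈ 4.322 × 1.1058 ≈ 4.779 mcg/mL.

4.8 mcg/mL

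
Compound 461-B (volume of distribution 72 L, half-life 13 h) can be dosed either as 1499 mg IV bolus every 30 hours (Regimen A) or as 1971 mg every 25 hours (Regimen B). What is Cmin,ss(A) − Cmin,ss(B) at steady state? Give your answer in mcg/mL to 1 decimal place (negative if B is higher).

-4.5 mcg/mL

Regimen A: f = (1/2)^(30/13) ≈ 0.2020; Cmin,ss = (1499/72)·f/(1−f) ≈ 5.270 mcg/mL.
Regimen B: f = (1/2)^(25/13) ≈ 0.2637; Cmin,ss = (1971/72)·f/(1−f) ≈ 9.804 mcg/mL.
Difference ≈ 5.270 − 9.804 ≈ -4.534 mcg/mL.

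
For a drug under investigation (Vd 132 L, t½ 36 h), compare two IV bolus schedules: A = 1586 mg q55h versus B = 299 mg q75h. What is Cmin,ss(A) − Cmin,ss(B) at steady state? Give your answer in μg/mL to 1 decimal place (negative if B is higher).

5.7 μg/mL

Regimen A: f = (1/2)^(55/36) ≈ 0.3468; Cmin,ss = (1586/132)·f/(1−f) ≈ 6.379 μg/mL.
Regimen B: f = (1/2)^(75/36) ≈ 0.2360; Cmin,ss = (299/132)·f/(1−f) ≈ 0.700 μg/mL.
Difference ≈ 6.379 − 0.700 ≈ 5.679 μg/mL.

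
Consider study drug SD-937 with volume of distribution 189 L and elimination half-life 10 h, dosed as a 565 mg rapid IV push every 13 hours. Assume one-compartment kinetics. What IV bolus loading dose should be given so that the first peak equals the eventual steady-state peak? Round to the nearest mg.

f = (1/2)^(13/10) ≈ 0.406126; accumulation ratio R = 1/(1−f) ≈ 1.68386.
Loading dose to hit Cmax,ss on first dose: D_load = D_maint·R ≈ 565 × 1.68386 ≈ 951.38 mg.

951 mg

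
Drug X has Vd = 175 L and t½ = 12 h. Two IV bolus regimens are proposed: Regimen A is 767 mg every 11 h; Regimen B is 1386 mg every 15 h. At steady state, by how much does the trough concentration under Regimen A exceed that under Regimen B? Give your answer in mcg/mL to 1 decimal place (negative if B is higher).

Regimen A: f = (1/2)^(11/12) ≈ 0.5297; Cmin,ss = (767/175)·f/(1−f) ≈ 4.936 mcg/mL.
Regimen B: f = (1/2)^(15/12) ≈ 0.4204; Cmin,ss = (1386/175)·f/(1−f) ≈ 5.745 mcg/mL.
Difference ≈ 4.936 − 5.745 ≈ -0.809 mcg/mL.

-0.8 mcg/mL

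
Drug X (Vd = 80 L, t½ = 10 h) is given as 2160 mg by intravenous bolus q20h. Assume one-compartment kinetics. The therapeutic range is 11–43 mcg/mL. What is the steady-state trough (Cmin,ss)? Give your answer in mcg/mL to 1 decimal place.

The dosing interval is 2 half-lives, so f = 2^(−2) = 0.25.
Accumulation ratio R = 1/(1 − f) = 1/0.75 = 4/3.
Single-dose peak C₀ = D/Vd = 2160/80 = 27 mcg/mL.
Steady-state peak Cmax,ss = C₀·R = 27 × 4/3 ≈ 36.000 mcg/mL.
Steady-state trough Cmin,ss = Cmax,ss·f ≈ 36.000 × 0.25 ≈ 9.000 mcg/mL.
Trough 9.0 mcg/mL vs MEC 11 mcg/mL: subtherapeutic.

9.0 mcg/mL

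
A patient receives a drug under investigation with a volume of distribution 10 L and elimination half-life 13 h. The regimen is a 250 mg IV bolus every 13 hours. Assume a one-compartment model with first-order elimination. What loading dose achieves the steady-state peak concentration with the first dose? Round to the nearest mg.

f = (1/2)^(13/13) ≈ 0.500000; accumulation ratio R = 1/(1−f) ≈ 2.00000.
Loading dose to hit Cmax,ss on first dose: D_load = D_maint·R ≈ 250 × 2.00000 ≈ 500.00 mg.

500 mg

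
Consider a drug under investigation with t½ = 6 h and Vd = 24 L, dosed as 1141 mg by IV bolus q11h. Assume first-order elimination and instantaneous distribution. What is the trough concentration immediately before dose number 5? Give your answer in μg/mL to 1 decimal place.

18.4 μg/mL

f = (1/2)^(τ/t½) = (1/2)^(11/6) ≈ 0.2806.
C₀ = D/Vd = 1141/24 ≈ 47.542 μg/mL.
Before the 5th dose, 4 doses have been given. Superposition: Cmin = C₀·(f + f² + … + f^4).
≈ 47.542 × (0.2806 + 0.0787 + 0.0221 + 0.0062) ≈ 47.542 × 0.3876 ≈ 18.427 μg/mL.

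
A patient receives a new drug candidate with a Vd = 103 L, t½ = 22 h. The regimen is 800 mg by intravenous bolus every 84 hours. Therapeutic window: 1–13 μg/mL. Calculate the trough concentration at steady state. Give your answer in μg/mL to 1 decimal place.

0.6 μg/mL

τ/t½ = 84/22 ≈ 3.8182, so fraction remaining f = (1/2)^(84/22) ≈ 0.0709.
At steady state, accumulation factor R = 1/(1 − e^(−kτ)) ≈ 1.0763.
Each bolus raises the concentration by D/Vd = 800/103 ≈ 7.767 μg/mL.
Cmax,ss = C₀/(1 − f) ≈ 7.767/0.9291 ≈ 8.360 μg/mL.
One interval later, Cmin,ss = Cmax,ss·e^(−kτ) ≈ 8.360 × 0.0709 ≈ 0.593 μg/mL.
Trough 0.6 μg/mL vs MEC 1 μg/mL: subtherapeutic.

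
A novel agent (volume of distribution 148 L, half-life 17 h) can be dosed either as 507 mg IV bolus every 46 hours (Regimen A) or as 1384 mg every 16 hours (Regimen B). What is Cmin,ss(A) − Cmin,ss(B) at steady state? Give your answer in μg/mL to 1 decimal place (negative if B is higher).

Regimen A: f = (1/2)^(46/17) ≈ 0.1533; Cmin,ss = (507/148)·f/(1−f) ≈ 0.620 μg/mL.
Regimen B: f = (1/2)^(16/17) ≈ 0.5208; Cmin,ss = (1384/148)·f/(1−f) ≈ 10.163 μg/mL.
Difference ≈ 0.620 − 10.163 ≈ -9.543 μg/mL.

-9.5 μg/mL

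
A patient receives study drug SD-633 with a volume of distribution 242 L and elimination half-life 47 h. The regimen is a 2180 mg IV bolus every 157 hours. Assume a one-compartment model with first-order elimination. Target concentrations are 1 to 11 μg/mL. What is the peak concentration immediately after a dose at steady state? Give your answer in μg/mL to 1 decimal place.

k = ln2/t½ = ln2/47 ≈ 0.014748 h⁻¹; fraction remaining f = e^(−kτ) = e^(−0.014748×157) ≈ 0.0987.
Accumulation ratio R = 1/(1 − f) ≈ 1/0.9013 ≈ 1.1095.
Single-dose peak C₀ = D/Vd = 2180/242 ≈ 9.008 μg/mL.
Cmax,ss = C₀/(1 − f) ≈ 9.008/0.9013 ≈ 9.994 μg/mL.
Peak 10.0 μg/mL vs MTC 11 μg/mL: below toxic threshold.

10.0 μg/mL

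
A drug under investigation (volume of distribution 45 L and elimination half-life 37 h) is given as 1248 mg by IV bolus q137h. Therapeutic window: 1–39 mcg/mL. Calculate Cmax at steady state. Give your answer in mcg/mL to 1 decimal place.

τ/t½ = 137/37 ≈ 3.7027, so fraction remaining f = (1/2)^(137/37) ≈ 0.0768.
Accumulation ratio R = 1/(1 − f) ≈ 1/0.9232 ≈ 1.0832.
Each bolus raises the concentration by D/Vd = 1248/45 ≈ 27.733 mcg/mL.
Steady-state peak Cmax,ss = C₀·R ≈ 27.733 × 1.0832 ≈ 30.040 mcg/mL.
Peak 30.0 mcg/mL vs MTC 39 mcg/mL: below toxic threshold.

30.0 mcg/mL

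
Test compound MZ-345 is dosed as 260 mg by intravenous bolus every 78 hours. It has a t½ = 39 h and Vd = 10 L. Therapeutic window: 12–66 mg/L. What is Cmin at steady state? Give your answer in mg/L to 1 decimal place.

τ = 78 h = 2 half-lives, so f = (1/2)^2 = 0.25.
At steady state, R = 1/(1 − 0.25) = 4/3.
Single-dose peak C₀ = D/Vd = 260/10 = 26 mg/L.
Steady-state peak Cmax,ss = C₀·R = 26 × 4/3 ≈ 34.667 mg/L.
Steady-state trough Cmin,ss = Cmax,ss·f ≈ 34.667 × 0.25 ≈ 8.667 mg/L.
Trough 8.7 mg/L vs MEC 12 mg/L: subtherapeutic.

8.7 mg/L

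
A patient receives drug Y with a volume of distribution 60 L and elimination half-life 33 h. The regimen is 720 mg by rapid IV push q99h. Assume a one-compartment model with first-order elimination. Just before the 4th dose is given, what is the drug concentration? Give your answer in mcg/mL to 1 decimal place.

f = (1/2)^(τ/t½) = (1/2)^(99/33) ≈ 0.1250.
C₀ = D/Vd = 720/60 ≈ 12.000 mcg/mL.
Before the 4th dose, 3 doses have been given. Superposition: Cmin = C₀·(f + f² + … + f^3).
≈ 12.000 × (0.1250 + 0.0156 + 0.0020) ≈ 12.000 × 0.1426 ≈ 1.711 mcg/mL.

1.7 mcg/mL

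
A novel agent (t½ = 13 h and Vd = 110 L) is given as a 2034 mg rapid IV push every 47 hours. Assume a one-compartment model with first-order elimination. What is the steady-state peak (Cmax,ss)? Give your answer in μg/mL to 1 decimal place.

20.1 μg/mL

τ/t½ = 47/13 ≈ 3.6154, so fraction remaining f = (1/2)^(47/13) ≈ 0.0816.
Accumulation ratio R = 1/(1 − f) ≈ 1/0.9184 ≈ 1.0889.
Each bolus raises the concentration by D/Vd = 2034/110 ≈ 18.491 μg/mL.
Steady-state peak Cmax,ss = C₀·R ≈ 18.491 × 1.0889 ≈ 20.135 μg/mL.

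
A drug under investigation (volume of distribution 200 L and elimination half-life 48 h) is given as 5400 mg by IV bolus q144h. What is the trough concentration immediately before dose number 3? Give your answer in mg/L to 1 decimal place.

f = (1/2)^(τ/t½) = (1/2)^(144/48) ≈ 0.1250.
C₀ = D/Vd = 5400/200 ≈ 27.000 mg/L.
Before the 3rd dose, 2 doses have been given. Superposition: Cmin = C₀·(f + f²).
≈ 27.000 × (0.1250 + 0.0156) ≈ 27.000 × 0.1406 ≈ 3.796 mg/L.

3.8 mg/L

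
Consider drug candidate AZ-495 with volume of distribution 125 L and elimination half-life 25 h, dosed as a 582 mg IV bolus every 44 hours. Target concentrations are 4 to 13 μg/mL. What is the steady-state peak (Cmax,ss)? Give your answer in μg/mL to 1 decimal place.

k = ln2/t½ = ln2/25 ≈ 0.027726 h⁻¹; fraction remaining f = e^(−kτ) = e^(−0.027726×44) ≈ 0.2952.
At steady state, accumulation factor R = 1/(1 − e^(−kτ)) ≈ 1.4188.
Each bolus raises the concentration by D/Vd = 582/125 ≈ 4.656 μg/mL.
Cmax,ss = C₀/(1 − f) ≈ 4.656/0.7048 ≈ 6.606 μg/mL.
Peak 6.6 μg/mL vs MTC 13 μg/mL: below toxic threshold.

6.6 μg/mL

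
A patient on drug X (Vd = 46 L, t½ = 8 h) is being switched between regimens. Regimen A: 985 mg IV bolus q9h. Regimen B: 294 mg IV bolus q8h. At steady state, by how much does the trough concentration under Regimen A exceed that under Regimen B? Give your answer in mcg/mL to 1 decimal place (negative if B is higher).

Regimen A: f = (1/2)^(9/8) ≈ 0.4585; Cmin,ss = (985/46)·f/(1−f) ≈ 18.131 mcg/mL.
Regimen B: f = (1/2)^(8/8) ≈ 0.5000; Cmin,ss = (294/46)·f/(1−f) ≈ 6.391 mcg/mL.
Difference ≈ 18.131 − 6.391 ≈ 11.740 mcg/mL.

11.7 mcg/mL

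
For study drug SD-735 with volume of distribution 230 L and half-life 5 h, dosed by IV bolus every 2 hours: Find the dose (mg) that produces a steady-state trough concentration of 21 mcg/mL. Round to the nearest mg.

1543 mg

τ/t½ = 2/5 ≈ 0.4, so f = (1/2)^(2/5) ≈ 0.757858.
Cmin,ss = (D/Vd)·f/(1−f), so D = Cmin,ss·Vd·(1−f)/f.
D = 21 × 230 × (1−f)/f ≈ 21 × 230 × 0.31951 ≈ 1543.23 mg.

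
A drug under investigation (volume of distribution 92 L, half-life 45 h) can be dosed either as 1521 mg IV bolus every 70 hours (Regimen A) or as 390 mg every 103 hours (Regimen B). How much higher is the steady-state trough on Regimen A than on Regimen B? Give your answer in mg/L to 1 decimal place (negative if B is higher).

Regimen A: f = (1/2)^(70/45) ≈ 0.3402; Cmin,ss = (1521/92)·f/(1−f) ≈ 8.524 mg/L.
Regimen B: f = (1/2)^(103/45) ≈ 0.2046; Cmin,ss = (390/92)·f/(1−f) ≈ 1.090 mg/L.
Difference ≈ 8.524 − 1.090 ≈ 7.434 mg/L.

7.4 mg/L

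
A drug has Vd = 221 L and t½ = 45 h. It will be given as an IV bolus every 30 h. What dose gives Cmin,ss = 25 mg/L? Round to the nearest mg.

3245 mg

τ/t½ = 30/45 ≈ 0.66667, so f = (1/2)^(30/45) ≈ 0.629961.
Cmin,ss = (D/Vd)·f/(1−f), so D = Cmin,ss·Vd·(1−f)/f.
D = 25 × 221 × (1−f)/f ≈ 25 × 221 × 0.58740 ≈ 3245.39 mg.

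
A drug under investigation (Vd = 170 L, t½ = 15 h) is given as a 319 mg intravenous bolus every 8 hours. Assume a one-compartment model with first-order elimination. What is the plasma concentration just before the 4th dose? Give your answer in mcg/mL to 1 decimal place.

2.8 mcg/mL

f = (1/2)^(τ/t½) = (1/2)^(8/15) ≈ 0.6910.
C₀ = D/Vd = 319/170 ≈ 1.876 mcg/mL.
Before the 4th dose, 3 doses have been given. Superposition: Cmin = C₀·(f + f² + … + f^3).
≈ 1.876 × (0.6910 + 0.4775 + 0.3299) ≈ 1.876 × 1.4984 ≈ 2.811 mcg/mL.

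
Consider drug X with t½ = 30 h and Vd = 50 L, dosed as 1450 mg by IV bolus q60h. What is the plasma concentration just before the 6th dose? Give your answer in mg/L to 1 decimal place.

f = (1/2)^(τ/t½) = (1/2)^(60/30) ≈ 0.2500.
C₀ = D/Vd = 1450/50 ≈ 29.000 mg/L.
Before the 6th dose, 5 doses have been given. Superposition: Cmin = C₀·(f + f² + … + f^5).
≈ 29.000 × (0.2500 + 0.0625 + 0.0156 + 0.0039 + 0.0010) ≈ 29.000 × 0.3330 ≈ 9.657 mg/L.

9.7 mg/L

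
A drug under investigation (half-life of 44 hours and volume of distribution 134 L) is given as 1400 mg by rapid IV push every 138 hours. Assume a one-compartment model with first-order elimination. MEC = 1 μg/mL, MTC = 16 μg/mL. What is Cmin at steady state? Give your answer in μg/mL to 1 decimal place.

τ/t½ = 138/44 ≈ 3.1364, so fraction remaining f = (1/2)^(138/44) ≈ 0.1137.
At steady state, accumulation factor R = 1/(1 − e^(−kτ)) ≈ 1.1283.
Single-dose peak C₀ = D/Vd = 1400/134 ≈ 10.448 μg/mL.
Cmax,ss = C₀/(1 − f) ≈ 10.448/0.8863 ≈ 11.788 μg/mL.
One interval later, Cmin,ss = Cmax,ss·e^(−kτ) ≈ 11.788 × 0.1137 ≈ 1.340 μg/mL.
Trough 1.3 μg/mL vs MEC 1 μg/mL: adequate.

1.3 μg/mL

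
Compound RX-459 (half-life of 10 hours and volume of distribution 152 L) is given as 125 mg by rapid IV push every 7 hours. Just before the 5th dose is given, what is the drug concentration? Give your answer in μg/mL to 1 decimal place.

f = (1/2)^(τ/t½) = (1/2)^(7/10) ≈ 0.6156.
C₀ = D/Vd = 125/152 ≈ 0.822 μg/mL.
Before the 5th dose, 4 doses have been given. Superposition: Cmin = C₀·(f + f² + … + f^4).
≈ 0.822 × (0.6156 + 0.3790 + 0.2333 + 0.1436) ≈ 0.822 × 1.3715 ≈ 1.127 μg/mL.

1.1 μg/mL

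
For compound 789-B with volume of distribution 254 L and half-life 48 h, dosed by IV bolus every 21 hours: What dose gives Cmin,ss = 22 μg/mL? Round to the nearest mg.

τ/t½ = 21/48 ≈ 0.4375, so f = (1/2)^(21/48) ≈ 0.738413.
Cmin,ss = (D/Vd)·f/(1−f), so D = Cmin,ss·Vd·(1−f)/f.
D = 22 × 254 × (1−f)/f ≈ 22 × 254 × 0.35426 ≈ 1979.60 mg.

1980 mg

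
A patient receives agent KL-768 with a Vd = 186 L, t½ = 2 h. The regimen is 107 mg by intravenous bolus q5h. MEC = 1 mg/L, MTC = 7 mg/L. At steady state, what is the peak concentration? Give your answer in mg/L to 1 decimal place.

0.7 mg/L

Over one 5-h interval, 5/2 ≈ 2.5 half-lives elapse, leaving f ≈ 0.1768 of each dose.
At steady state, accumulation factor R = 1/(1 − e^(−kτ)) ≈ 1.2148.
Single-dose peak C₀ = D/Vd = 107/186 ≈ 0.575 mg/L.
Steady-state peak Cmax,ss = C₀·R ≈ 0.575 × 1.2148 ≈ 0.699 mg/L.
Peak 0.7 mg/L vs MTC 7 mg/L: below toxic threshold.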